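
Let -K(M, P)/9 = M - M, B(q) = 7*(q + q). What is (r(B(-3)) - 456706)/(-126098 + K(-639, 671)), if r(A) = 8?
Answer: 228349/63049 ≈ 3.6218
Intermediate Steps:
B(q) = 14*q (B(q) = 7*(2*q) = 14*q)
K(M, P) = 0 (K(M, P) = -9*(M - M) = -9*0 = 0)
(r(B(-3)) - 456706)/(-126098 + K(-639, 671)) = (8 - 456706)/(-126098 + 0) = -456698/(-126098) = -456698*(-1/126098) = 228349/63049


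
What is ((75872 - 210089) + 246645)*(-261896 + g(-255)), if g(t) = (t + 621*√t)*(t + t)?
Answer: -14823182088 - 35607071880*I*√255 ≈ -1.4823e+10 - 5.686e+11*I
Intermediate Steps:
g(t) = 2*t*(t + 621*√t) (g(t) = (t + 621*√t)*(2*t) = 2*t*(t + 621*√t))
((75872 - 210089) + 246645)*(-261896 + g(-255)) = ((75872 - 210089) + 246645)*(-261896 + (2*(-255)² + 1242*(-255)^(3/2))) = (-134217 + 246645)*(-261896 + (2*65025 + 1242*(-255*I*√255))) = 112428*(-261896 + (130050 - 316710*I*√255)) = 112428*(-131846 - 316710*I*√255) = -14823182088 - 35607071880*I*√255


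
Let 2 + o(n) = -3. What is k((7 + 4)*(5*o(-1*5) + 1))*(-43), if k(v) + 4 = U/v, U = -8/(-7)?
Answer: 39775/231 ≈ 172.19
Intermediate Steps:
U = 8/7 (U = -8*(-⅐) = 8/7 ≈ 1.1429)
o(n) = -5 (o(n) = -2 - 3 = -5)
k(v) = -4 + 8/(7*v)
k((7 + 4)*(5*o(-1*5) + 1))*(-43) = (-4 + 8/(7*(((7 + 4)*(5*(-5) + 1)))))*(-43) = (-4 + 8/(7*((11*(-25 + 1)))))*(-43) = (-4 + 8/(7*((11*(-24)))))*(-43) = (-4 + (8/7)/(-264))*(-43) = (-4 + (8/7)*(-1/264))*(-43) = (-4 - 1/231)*(-43) = -925/231*(-43) = 39775/231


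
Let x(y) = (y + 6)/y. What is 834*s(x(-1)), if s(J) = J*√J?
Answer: -4170*I*√5 ≈ -9324.4*I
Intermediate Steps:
x(y) = (6 + y)/y
s(J) = J^(3/2)
834*s(x(-1)) = 834*((6 - 1)/(-1))^(3/2) = 834*(-1*5)^(3/2) = 834*(-5)^(3/2) = 834*(-5*I*√5) = -4170*I*√5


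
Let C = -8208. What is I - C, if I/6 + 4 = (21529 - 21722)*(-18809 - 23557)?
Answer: 49068012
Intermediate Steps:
I = 49059804 (I = -24 + 6*((21529 - 21722)*(-18809 - 23557)) = -24 + 6*(-193*(-42366)) = -24 + 6*8176638 = -24 + 49059828 = 49059804)
I - C = 49059804 - 1*(-8208) = 49059804 + 8208 = 49068012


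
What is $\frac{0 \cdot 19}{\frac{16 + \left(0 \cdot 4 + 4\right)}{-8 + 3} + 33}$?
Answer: $0$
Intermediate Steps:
$\frac{0 \cdot 19}{\frac{16 + \left(0 \cdot 4 + 4\right)}{-8 + 3} + 33} = \frac{0}{\frac{16 + \left(0 + 4\right)}{-5} + 33} = \frac{0}{\left(16 + 4\right) \left(- \frac{1}{5}\right) + 33} = \frac{0}{20 \left(- \frac{1}{5}\right) + 33} = \frac{0}{-4 + 33} = \frac{0}{29} = 0 \cdot \frac{1}{29} = 0$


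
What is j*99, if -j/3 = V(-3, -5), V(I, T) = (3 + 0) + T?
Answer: 594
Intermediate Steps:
V(I, T) = 3 + T
j = 6 (j = -3*(3 - 5) = -3*(-2) = 6)
j*99 = 6*99 = 594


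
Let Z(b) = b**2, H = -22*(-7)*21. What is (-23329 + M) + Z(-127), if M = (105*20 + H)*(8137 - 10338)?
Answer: -11747334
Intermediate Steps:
H = 3234 (H = 154*21 = 3234)
M = -11740134 (M = (105*20 + 3234)*(8137 - 10338) = (2100 + 3234)*(-2201) = 5334*(-2201) = -11740134)
(-23329 + M) + Z(-127) = (-23329 - 11740134) + (-127)**2 = -11763463 + 16129 = -11747334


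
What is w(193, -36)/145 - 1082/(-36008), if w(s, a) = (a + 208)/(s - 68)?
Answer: 12902313/326322500 ≈ 0.039539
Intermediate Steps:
w(s, a) = (208 + a)/(-68 + s)
w(193, -36)/145 - 1082/(-36008) = ((208 - 36)/(-68 + 193))/145 - 1082/(-36008) = (172/125)*(1/145) - 1082*(-1/36008) = ((1/125)*172)*(1/145) + 541/18004 = (172/125)*(1/145) + 541/18004 = 172/18125 + 541/18004 = 12902313/326322500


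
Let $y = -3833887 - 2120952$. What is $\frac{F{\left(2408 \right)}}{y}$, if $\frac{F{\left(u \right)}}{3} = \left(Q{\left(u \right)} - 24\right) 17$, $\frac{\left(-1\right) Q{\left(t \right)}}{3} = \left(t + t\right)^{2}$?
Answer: $\frac{3548661192}{5954839} \approx 595.93$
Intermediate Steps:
$Q{\left(t \right)} = - 12 t^{2}$ ($Q{\left(t \right)} = - 3 \left(t + t\right)^{2} = - 3 \left(2 t\right)^{2} = - 3 \cdot 4 t^{2} = - 12 t^{2}$)
$F{\left(u \right)} = -1224 - 612 u^{2}$ ($F{\left(u \right)} = 3 \left(- 12 u^{2} - 24\right) 17 = 3 \left(-24 - 12 u^{2}\right) 17 = 3 \left(-408 - 204 u^{2}\right) = -1224 - 612 u^{2}$)
$y = -5954839$ ($y = -3833887 - 2120952 = -5954839$)
$\frac{F{\left(2408 \right)}}{y} = \frac{-1224 - 612 \cdot 2408^{2}}{-5954839} = \left(-1224 - 3548659968\right) \left(- \frac{1}{5954839}\right) = \left(-3548661192\right) \left(- \frac{1}{5954839}\right) = \frac{3548661192}{5954839}$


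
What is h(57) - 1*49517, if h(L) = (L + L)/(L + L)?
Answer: -49516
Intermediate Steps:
h(L) = 1 (h(L) = (2*L)/((2*L)) = (2*L)*(1/(2*L)) = 1)
h(57) - 1*49517 = 1 - 1*49517 = 1 - 49517 = -49516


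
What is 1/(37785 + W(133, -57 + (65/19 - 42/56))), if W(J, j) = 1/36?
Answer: 36/1360261 ≈ 2.6466e-5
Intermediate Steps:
W(J, j) = 1/36
1/(37785 + W(133, -57 + (65/19 - 42/56))) = 1/(37785 + 1/36) = 1/(1360261/36) = 36/1360261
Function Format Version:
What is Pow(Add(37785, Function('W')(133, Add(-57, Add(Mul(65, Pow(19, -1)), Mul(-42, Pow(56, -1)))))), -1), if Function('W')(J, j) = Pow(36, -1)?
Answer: Rational(36, 1360261) ≈ 2.6466e-5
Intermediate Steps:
Function('W')(J, j) = Rational(1, 36)
Pow(Add(37785, Function('W')(133, Add(-57, Add(Mul(65, Pow(19, -1)), Mul(-42, Pow(56, -1)))))), -1) = Pow(Add(37785, Rational(1, 36)), -1) = Pow(Rational(1360261, 36), -1) = Rational(36, 1360261)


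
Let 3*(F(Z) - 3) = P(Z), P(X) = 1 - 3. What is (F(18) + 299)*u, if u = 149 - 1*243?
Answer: -84976/3 ≈ -28325.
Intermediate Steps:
P(X) = -2
F(Z) = 7/3 (F(Z) = 3 + (1/3)*(-2) = 3 - 2/3 = 7/3)
u = -94 (u = 149 - 243 = -94)
(F(18) + 299)*u = (7/3 + 299)*(-94) = (904/3)*(-94) = -84976/3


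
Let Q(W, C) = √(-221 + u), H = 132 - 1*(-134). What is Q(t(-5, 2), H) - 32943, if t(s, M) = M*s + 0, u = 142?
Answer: -32943 + I*√79 ≈ -32943.0 + 8.8882*I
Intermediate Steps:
H = 266 (H = 132 + 134 = 266)
t(s, M) = M*s
Q(W, C) = I*√79 (Q(W, C) = √(-221 + 142) = √(-79) = I*√79)
Q(t(-5, 2), H) - 32943 = I*√79 - 32943 = -32943 + I*√79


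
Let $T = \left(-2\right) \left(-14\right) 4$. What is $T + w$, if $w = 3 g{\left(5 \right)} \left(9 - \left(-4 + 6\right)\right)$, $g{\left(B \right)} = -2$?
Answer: $70$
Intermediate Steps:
$T = 112$ ($T = 28 \cdot 4 = 112$)
$w = -42$ ($w = 3 \left(-2\right) \left(9 - \left(-4 + 6\right)\right) = - 6 \left(9 - 2\right) = \left(-6\right) 7 = -42$)
$T + w = 112 - 42 = 70$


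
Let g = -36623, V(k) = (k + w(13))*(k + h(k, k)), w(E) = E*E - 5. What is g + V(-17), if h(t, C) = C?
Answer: -41621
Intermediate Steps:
w(E) = -5 + E**2 (w(E) = E**2 - 5 = -5 + E**2)
V(k) = 2*k*(164 + k) (V(k) = (k + (-5 + 13**2))*(k + k) = (k + (-5 + 169))*(2*k) = (k + 164)*(2*k) = (164 + k)*(2*k) = 2*k*(164 + k))
g + V(-17) = -36623 + 2*(-17)*(164 - 17) = -36623 + 2*(-17)*147 = -36623 - 4998 = -41621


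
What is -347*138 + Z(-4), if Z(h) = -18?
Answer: -47904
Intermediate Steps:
-347*138 + Z(-4) = -347*138 - 18 = -47886 - 18 = -47904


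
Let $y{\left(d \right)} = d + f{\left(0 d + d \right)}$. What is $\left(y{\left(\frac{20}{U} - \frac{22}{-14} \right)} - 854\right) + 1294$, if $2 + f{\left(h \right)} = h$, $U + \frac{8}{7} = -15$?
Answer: $\frac{346984}{791} \approx 438.67$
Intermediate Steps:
$U = - \frac{113}{7}$ ($U = - \frac{8}{7} - 15 = - \frac{113}{7} \approx -16.143$)
$f{\left(h \right)} = -2 + h$
$y{\left(d \right)} = -2 + 2 d$ ($y{\left(d \right)} = d + \left(-2 + \left(0 d + d\right)\right) = d + \left(-2 + \left(0 + d\right)\right) = d + \left(-2 + d\right) = -2 + 2 d$)
$\left(y{\left(\frac{20}{U} - \frac{22}{-14} \right)} - 854\right) + 1294 = \left(\left(-2 + 2 \left(\frac{20}{- \frac{113}{7}} - \frac{22}{-14}\right)\right) - 854\right) + 1294 = \left(\left(-2 + 2 \left(20 \left(- \frac{7}{113}\right) - - \frac{11}{7}\right)\right) - 854\right) + 1294 = \left(\left(-2 + 2 \left(- \frac{140}{113} + \frac{11}{7}\right)\right) - 854\right) + 1294 = \left(\left(-2 + 2 \cdot \frac{263}{791}\right) - 854\right) + 1294 = \left(\left(-2 + \frac{526}{791}\right) - 854\right) + 1294 = \left(- \frac{1056}{791} - 854\right) + 1294 = - \frac{676570}{791} + 1294 = \frac{346984}{791}$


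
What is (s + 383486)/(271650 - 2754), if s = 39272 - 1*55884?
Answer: 183437/134448 ≈ 1.3644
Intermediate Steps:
s = -16612 (s = 39272 - 55884 = -16612)
(s + 383486)/(271650 - 2754) = (-16612 + 383486)/(271650 - 2754) = 366874/268896 = 366874*(1/268896) = 183437/134448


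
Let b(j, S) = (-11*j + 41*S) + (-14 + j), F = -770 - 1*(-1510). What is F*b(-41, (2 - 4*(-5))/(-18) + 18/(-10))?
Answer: 1812112/9 ≈ 2.0135e+5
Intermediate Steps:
F = 740 (F = -770 + 1510 = 740)
b(j, S) = -14 - 10*j + 41*S
F*b(-41, (2 - 4*(-5))/(-18) + 18/(-10)) = 740*(-14 - 10*(-41) + 41*((2 - 4*(-5))/(-18) + 18/(-10))) = 740*(-14 + 410 + 41*((2 + 20)*(-1/18) + 18*(-⅒))) = 740*(-14 + 410 + 41*(22*(-1/18) - 9/5)) = 740*(-14 + 410 + 41*(-11/9 - 9/5)) = 740*(-14 + 410 + 41*(-136/45)) = 740*(-14 + 410 - 5576/45) = 740*(12244/45) = 1812112/9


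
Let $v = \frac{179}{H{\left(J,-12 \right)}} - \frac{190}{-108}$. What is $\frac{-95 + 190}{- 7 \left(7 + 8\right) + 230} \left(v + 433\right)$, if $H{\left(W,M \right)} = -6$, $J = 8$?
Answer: $\frac{207727}{675} \approx 307.74$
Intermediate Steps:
$v = - \frac{758}{27}$ ($v = \frac{179}{-6} - \frac{190}{-108} = 179 \left(- \frac{1}{6}\right) - - \frac{95}{54} = - \frac{179}{6} + \frac{95}{54} = - \frac{758}{27} \approx -28.074$)
$\frac{-95 + 190}{- 7 \left(7 + 8\right) + 230} \left(v + 433\right) = \frac{-95 + 190}{- 7 \left(7 + 8\right) + 230} \left(- \frac{758}{27} + 433\right) = \frac{95}{\left(-7\right) 15 + 230} \cdot \frac{10933}{27} = \frac{95}{-105 + 230} \cdot \frac{10933}{27} = \frac{95}{125} \cdot \frac{10933}{27} = 95 \cdot \frac{1}{125} \cdot \frac{10933}{27} = \frac{19}{25} \cdot \frac{10933}{27} = \frac{207727}{675}$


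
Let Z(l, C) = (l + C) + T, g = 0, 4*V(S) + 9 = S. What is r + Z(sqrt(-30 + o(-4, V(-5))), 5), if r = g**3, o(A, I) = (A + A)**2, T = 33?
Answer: 38 + sqrt(34) ≈ 43.831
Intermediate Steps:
V(S) = -9/4 + S/4
o(A, I) = 4*A**2 (o(A, I) = (2*A)**2 = 4*A**2)
Z(l, C) = 33 + C + l (Z(l, C) = (l + C) + 33 = (C + l) + 33 = 33 + C + l)
r = 0 (r = 0**3 = 0)
r + Z(sqrt(-30 + o(-4, V(-5))), 5) = 0 + (33 + 5 + sqrt(-30 + 4*(-4)**2)) = 0 + (33 + 5 + sqrt(-30 + 4*16)) = 0 + (33 + 5 + sqrt(-30 + 64)) = 0 + (33 + 5 + sqrt(34)) = 0 + (38 + sqrt(34)) = 38 + sqrt(34)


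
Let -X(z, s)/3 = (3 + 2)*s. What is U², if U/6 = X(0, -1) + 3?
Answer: 11664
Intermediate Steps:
X(z, s) = -15*s (X(z, s) = -3*(3 + 2)*s = -15*s)
U = 108 (U = 6*(-15*(-1) + 3) = 6*(15 + 3) = 6*18 = 108)
U² = 108² = 11664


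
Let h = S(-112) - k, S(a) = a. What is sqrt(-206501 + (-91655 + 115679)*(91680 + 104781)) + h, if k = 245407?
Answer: -245519 + sqrt(4719572563) ≈ -1.7682e+5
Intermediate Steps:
h = -245519 (h = -112 - 1*245407 = -112 - 245407 = -245519)
sqrt(-206501 + (-91655 + 115679)*(91680 + 104781)) + h = sqrt(-206501 + (-91655 + 115679)*(91680 + 104781)) - 245519 = sqrt(-206501 + 24024*196461) - 245519 = sqrt(-206501 + 4719779064) - 245519 = sqrt(4719572563) - 245519 = -245519 + sqrt(4719572563)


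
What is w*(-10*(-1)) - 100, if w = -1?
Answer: -110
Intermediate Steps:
w*(-10*(-1)) - 100 = -(-10)*(-1) - 100 = -1*10 - 100 = -10 - 100 = -110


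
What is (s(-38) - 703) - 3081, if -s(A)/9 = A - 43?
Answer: -3055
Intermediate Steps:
s(A) = 387 - 9*A (s(A) = -9*(A - 43) = -9*(-43 + A) = 387 - 9*A)
(s(-38) - 703) - 3081 = ((387 - 9*(-38)) - 703) - 3081 = ((387 + 342) - 703) - 3081 = (729 - 703) - 3081 = 26 - 3081 = -3055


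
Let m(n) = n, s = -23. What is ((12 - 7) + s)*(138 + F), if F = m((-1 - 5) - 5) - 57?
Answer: -1260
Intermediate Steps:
F = -68 (F = ((-1 - 5) - 5) - 57 = (-6 - 5) - 57 = -11 - 57 = -68)
((12 - 7) + s)*(138 + F) = ((12 - 7) - 23)*(138 - 68) = (5 - 23)*70 = -18*70 = -1260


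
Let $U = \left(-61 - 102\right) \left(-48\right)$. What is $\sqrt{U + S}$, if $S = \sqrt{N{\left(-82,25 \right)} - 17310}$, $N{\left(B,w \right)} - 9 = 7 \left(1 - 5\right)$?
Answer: $\sqrt{7824 + i \sqrt{17329}} \approx 88.457 + 0.7441 i$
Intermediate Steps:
$N{\left(B,w \right)} = -19$ ($N{\left(B,w \right)} = 9 + 7 \left(1 - 5\right) = 9 + 7 \left(-4\right) = 9 - 28 = -19$)
$U = 7824$ ($U = \left(-163\right) \left(-48\right) = 7824$)
$S = i \sqrt{17329}$ ($S = \sqrt{-19 - 17310} = \sqrt{-17329} = i \sqrt{17329} \approx 131.64 i$)
$\sqrt{U + S} = \sqrt{7824 + i \sqrt{17329}}$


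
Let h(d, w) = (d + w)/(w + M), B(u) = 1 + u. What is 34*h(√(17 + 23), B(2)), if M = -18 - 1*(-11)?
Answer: -51/2 - 17*√10 ≈ -79.259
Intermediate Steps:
M = -7 (M = -18 + 11 = -7)
h(d, w) = (d + w)/(-7 + w) (h(d, w) = (d + w)/(w - 7) = (d + w)/(-7 + w))
34*h(√(17 + 23), B(2)) = 34*((√(17 + 23) + (1 + 2))/(-7 + (1 + 2))) = 34*((√40 + 3)/(-7 + 3)) = 34*((2*√10 + 3)/(-4)) = 34*(-(3 + 2*√10)/4) = 34*(-¾ - √10/2) = -51/2 - 17*√10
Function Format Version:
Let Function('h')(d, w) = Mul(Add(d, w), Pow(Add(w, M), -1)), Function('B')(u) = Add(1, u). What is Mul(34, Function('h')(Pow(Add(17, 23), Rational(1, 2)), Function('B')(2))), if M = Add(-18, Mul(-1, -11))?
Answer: Add(Rational(-51, 2), Mul(-17, Pow(10, Rational(1, 2)))) ≈ -79.259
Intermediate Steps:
M = -7 (M = Add(-18, 11) = -7)
Function('h')(d, w) = Mul(Pow(Add(-7, w), -1), Add(d, w)) (Function('h')(d, w) = Mul(Add(d, w), Pow(Add(w, -7), -1)) = Mul(Add(d, w), Pow(Add(-7, w), -1)) = Mul(Pow(Add(-7, w), -1), Add(d, w)))
Mul(34, Function('h')(Pow(Add(17, 23), Rational(1, 2)), Function('B')(2))) = Mul(34, Mul(Pow(Add(-7, Add(1, 2)), -1), Add(Pow(Add(17, 23), Rational(1, 2)), Add(1, 2)))) = Mul(34, Mul(Pow(Add(-7, 3), -1), Add(Pow(40, Rational(1, 2)), 3))) = Mul(34, Mul(Pow(-4, -1), Add(Mul(2, Pow(10, Rational(1, 2))), 3))) = Mul(34, Mul(Rational(-1, 4), Add(3, Mul(2, Pow(10, Rational(1, 2)))))) = Mul(34, Add(Rational(-3, 4), Mul(Rational(-1, 2), Pow(10, Rational(1, 2))))) = Add(Rational(-51, 2), Mul(-17, Pow(10, Rational(1, 2))))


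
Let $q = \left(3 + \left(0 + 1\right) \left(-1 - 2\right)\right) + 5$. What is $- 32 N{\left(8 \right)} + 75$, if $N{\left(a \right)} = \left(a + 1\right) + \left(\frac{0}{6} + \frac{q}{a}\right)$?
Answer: $-233$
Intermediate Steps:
$q = 5$ ($q = \left(3 + 1 \left(-3\right)\right) + 5 = \left(3 - 3\right) + 5 = 0 + 5 = 5$)
$N{\left(a \right)} = 1 + a + \frac{5}{a}$ ($N{\left(a \right)} = \left(a + 1\right) + \left(\frac{0}{6} + \frac{5}{a}\right) = \left(1 + a\right) + \left(0 \cdot \frac{1}{6} + \frac{5}{a}\right) = \left(1 + a\right) + \left(0 + \frac{5}{a}\right) = \left(1 + a\right) + \frac{5}{a} = 1 + a + \frac{5}{a}$)
$- 32 N{\left(8 \right)} + 75 = - 32 \left(1 + 8 + \frac{5}{8}\right) + 75 = \left(-32\right) \frac{77}{8} + 75 = -308 + 75 = -233$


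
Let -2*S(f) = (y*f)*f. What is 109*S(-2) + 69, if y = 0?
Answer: 69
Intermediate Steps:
S(f) = 0 (S(f) = -0*f*f/2 = -0*f = -½*0 = 0)
109*S(-2) + 69 = 109*0 + 69 = 0 + 69 = 69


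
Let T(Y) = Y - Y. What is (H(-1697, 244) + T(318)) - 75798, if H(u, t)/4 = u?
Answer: -82586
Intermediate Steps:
H(u, t) = 4*u
T(Y) = 0
(H(-1697, 244) + T(318)) - 75798 = (4*(-1697) + 0) - 75798 = (-6788 + 0) - 75798 = -6788 - 75798 = -82586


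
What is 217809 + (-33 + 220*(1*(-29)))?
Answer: 211396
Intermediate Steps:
217809 + (-33 + 220*(1*(-29))) = 217809 + (-33 + 220*(-29)) = 217809 + (-33 - 6380) = 217809 - 6413 = 211396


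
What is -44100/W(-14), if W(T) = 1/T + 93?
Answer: -617400/1301 ≈ -474.56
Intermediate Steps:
W(T) = 93 + 1/T
-44100/W(-14) = -44100/(93 + 1/(-14)) = -44100/(93 - 1/14) = -44100/1301/14 = -44100*14/1301 = -617400/1301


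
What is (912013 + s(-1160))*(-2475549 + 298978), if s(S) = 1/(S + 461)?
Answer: -1387557669972106/699 ≈ -1.9851e+12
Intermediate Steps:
s(S) = 1/(461 + S)
(912013 + s(-1160))*(-2475549 + 298978) = (912013 + 1/(461 - 1160))*(-2475549 + 298978) = (912013 + 1/(-699))*(-2176571) = (912013 - 1/699)*(-2176571) = (637497086/699)*(-2176571) = -1387557669972106/699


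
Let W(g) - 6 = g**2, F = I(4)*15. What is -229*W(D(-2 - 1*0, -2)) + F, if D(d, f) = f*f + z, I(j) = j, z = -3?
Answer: -1543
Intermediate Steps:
D(d, f) = -3 + f**2 (D(d, f) = f*f - 3 = f**2 - 3 = -3 + f**2)
F = 60 (F = 4*15 = 60)
W(g) = 6 + g**2
-229*W(D(-2 - 1*0, -2)) + F = -229*(6 + (-3 + (-2)**2)**2) + 60 = -229*(6 + (-3 + 4)**2) + 60 = -229*(6 + 1**2) + 60 = -229*(6 + 1) + 60 = -229*7 + 60 = -1603 + 60 = -1543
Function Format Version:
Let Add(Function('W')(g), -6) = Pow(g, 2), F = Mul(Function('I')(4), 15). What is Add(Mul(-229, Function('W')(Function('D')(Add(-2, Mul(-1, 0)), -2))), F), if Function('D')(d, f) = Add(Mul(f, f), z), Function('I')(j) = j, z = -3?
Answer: -1543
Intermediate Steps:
Function('D')(d, f) = Add(-3, Pow(f, 2)) (Function('D')(d, f) = Add(Mul(f, f), -3) = Add(Pow(f, 2), -3) = Add(-3, Pow(f, 2)))
F = 60 (F = Mul(4, 15) = 60)
Function('W')(g) = Add(6, Pow(g, 2))
Add(Mul(-229, Function('W')(Function('D')(Add(-2, Mul(-1, 0)), -2))), F) = Add(Mul(-229, Add(6, Pow(Add(-3, Pow(-2, 2)), 2))), 60) = Add(Mul(-229, Add(6, Pow(Add(-3, 4), 2))), 60) = Add(Mul(-229, Add(6, Pow(1, 2))), 60) = Add(Mul(-229, Add(6, 1)), 60) = Add(Mul(-229, 7), 60) = Add(-1603, 60) = -1543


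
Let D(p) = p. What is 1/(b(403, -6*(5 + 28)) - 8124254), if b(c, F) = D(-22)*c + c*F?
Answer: -1/8212914 ≈ -1.2176e-7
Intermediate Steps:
b(c, F) = -22*c + F*c (b(c, F) = -22*c + c*F = -22*c + F*c)
1/(b(403, -6*(5 + 28)) - 8124254) = 1/(403*(-22 - 6*(5 + 28)) - 8124254) = 1/(403*(-22 - 6*33) - 8124254) = 1/(403*(-22 - 198) - 8124254) = 1/(403*(-220) - 8124254) = 1/(-88660 - 8124254) = 1/(-8212914) = -1/8212914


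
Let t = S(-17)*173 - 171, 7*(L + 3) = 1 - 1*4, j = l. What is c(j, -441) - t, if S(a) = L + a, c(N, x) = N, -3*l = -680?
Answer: 82568/21 ≈ 3931.8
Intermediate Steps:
l = 680/3 (l = -1/3*(-680) = 680/3 ≈ 226.67)
j = 680/3 ≈ 226.67
L = -24/7 (L = -3 + (1 - 1*4)/7 = -3 + (1 - 4)/7 = -3 + (1/7)*(-3) = -3 - 3/7 = -24/7 ≈ -3.4286)
S(a) = -24/7 + a
t = -25936/7 (t = (-24/7 - 17)*173 - 171 = -143/7*173 - 171 = -24739/7 - 171 = -25936/7 ≈ -3705.1)
c(j, -441) - t = 680/3 - 1*(-25936/7) = 680/3 + 25936/7 = 82568/21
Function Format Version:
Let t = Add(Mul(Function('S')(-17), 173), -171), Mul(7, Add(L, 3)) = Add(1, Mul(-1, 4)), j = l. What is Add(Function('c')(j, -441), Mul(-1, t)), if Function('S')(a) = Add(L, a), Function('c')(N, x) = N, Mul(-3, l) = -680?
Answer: Rational(82568, 21) ≈ 3931.8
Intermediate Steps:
l = Rational(680, 3) (l = Mul(Rational(-1, 3), -680) = Rational(680, 3) ≈ 226.67)
j = Rational(680, 3) ≈ 226.67
L = Rational(-24, 7) (L = Add(-3, Mul(Rational(1, 7), Add(1, Mul(-1, 4)))) = Add(-3, Mul(Rational(1, 7), Add(1, -4))) = Add(-3, Mul(Rational(1, 7), -3)) = Add(-3, Rational(-3, 7)) = Rational(-24, 7) ≈ -3.4286)
Function('S')(a) = Add(Rational(-24, 7), a)
t = Rational(-25936, 7) (t = Add(Mul(Add(Rational(-24, 7), -17), 173), -171) = Add(Mul(Rational(-143, 7), 173), -171) = Add(Rational(-24739, 7), -171) = Rational(-25936, 7) ≈ -3705.1)
Add(Function('c')(j, -441), Mul(-1, t)) = Add(Rational(680, 3), Mul(-1, Rational(-25936, 7))) = Add(Rational(680, 3), Rational(25936, 7)) = Rational(82568, 21)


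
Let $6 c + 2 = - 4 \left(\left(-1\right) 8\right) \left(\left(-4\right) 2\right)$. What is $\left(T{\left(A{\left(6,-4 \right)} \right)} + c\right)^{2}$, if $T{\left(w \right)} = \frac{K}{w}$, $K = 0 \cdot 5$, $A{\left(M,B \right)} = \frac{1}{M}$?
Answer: $1849$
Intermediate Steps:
$K = 0$
$T{\left(w \right)} = 0$ ($T{\left(w \right)} = \frac{0}{w} = 0$)
$c = -43$ ($c = - \frac{1}{3} + \frac{- 4 \left(\left(-1\right) 8\right) \left(\left(-4\right) 2\right)}{6} = - \frac{1}{3} + \frac{\left(-4\right) \left(-8\right) \left(-8\right)}{6} = - \frac{1}{3} + \frac{32 \left(-8\right)}{6} = - \frac{1}{3} + \frac{1}{6} \left(-256\right) = - \frac{1}{3} - \frac{128}{3} = -43$)
$\left(T{\left(A{\left(6,-4 \right)} \right)} + c\right)^{2} = \left(0 - 43\right)^{2} = \left(-43\right)^{2} = 1849$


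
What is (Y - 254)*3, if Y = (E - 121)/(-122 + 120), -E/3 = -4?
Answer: -1197/2 ≈ -598.50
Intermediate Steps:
E = 12 (E = -3*(-4) = 12)
Y = 109/2 (Y = (12 - 121)/(-122 + 120) = -109/(-2) = -109*(-½) = 109/2 ≈ 54.500)
(Y - 254)*3 = (109/2 - 254)*3 = -399/2*3 = -1197/2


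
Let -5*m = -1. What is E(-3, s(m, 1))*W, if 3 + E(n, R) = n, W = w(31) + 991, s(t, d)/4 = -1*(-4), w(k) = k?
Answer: -6132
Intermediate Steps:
m = ⅕ (m = -⅕*(-1) = ⅕ ≈ 0.20000)
s(t, d) = 16 (s(t, d) = 4*(-1*(-4)) = 4*4 = 16)
W = 1022 (W = 31 + 991 = 1022)
E(n, R) = -3 + n
E(-3, s(m, 1))*W = (-3 - 3)*1022 = -6*1022 = -6132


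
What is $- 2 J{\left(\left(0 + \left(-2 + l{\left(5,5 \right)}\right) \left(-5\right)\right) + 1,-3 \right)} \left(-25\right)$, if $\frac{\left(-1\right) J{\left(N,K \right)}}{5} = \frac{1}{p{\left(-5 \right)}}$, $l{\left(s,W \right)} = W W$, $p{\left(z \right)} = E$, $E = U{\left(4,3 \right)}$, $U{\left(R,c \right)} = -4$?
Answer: $\frac{125}{2} \approx 62.5$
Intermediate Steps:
$E = -4$
$p{\left(z \right)} = -4$
$l{\left(s,W \right)} = W^{2}$
$J{\left(N,K \right)} = \frac{5}{4}$ ($J{\left(N,K \right)} = - \frac{5}{-4} = \left(-5\right) \left(- \frac{1}{4}\right) = \frac{5}{4}$)
$- 2 J{\left(\left(0 + \left(-2 + l{\left(5,5 \right)}\right) \left(-5\right)\right) + 1,-3 \right)} \left(-25\right) = \left(-2\right) \frac{5}{4} \left(-25\right) = \left(- \frac{5}{2}\right) \left(-25\right) = \frac{125}{2}$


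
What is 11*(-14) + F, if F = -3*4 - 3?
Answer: -169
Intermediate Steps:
F = -15 (F = -12 - 3 = -15)
11*(-14) + F = 11*(-14) - 15 = -154 - 15 = -169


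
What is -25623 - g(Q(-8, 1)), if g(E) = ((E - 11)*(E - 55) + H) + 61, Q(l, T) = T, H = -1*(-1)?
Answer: -26225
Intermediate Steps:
H = 1
g(E) = 62 + (-55 + E)*(-11 + E) (g(E) = ((E - 11)*(E - 55) + 1) + 61 = ((-11 + E)*(-55 + E) + 1) + 61 = ((-55 + E)*(-11 + E) + 1) + 61 = (1 + (-55 + E)*(-11 + E)) + 61 = 62 + (-55 + E)*(-11 + E))
-25623 - g(Q(-8, 1)) = -25623 - (667 + 1² - 66*1) = -25623 - (667 + 1 - 66) = -25623 - 1*602 = -25623 - 602 = -26225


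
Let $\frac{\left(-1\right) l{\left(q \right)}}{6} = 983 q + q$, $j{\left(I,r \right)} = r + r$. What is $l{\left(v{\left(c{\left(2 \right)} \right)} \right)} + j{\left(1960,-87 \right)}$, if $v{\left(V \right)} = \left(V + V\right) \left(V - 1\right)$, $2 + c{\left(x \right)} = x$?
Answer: $-174$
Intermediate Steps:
$c{\left(x \right)} = -2 + x$
$v{\left(V \right)} = 2 V \left(-1 + V\right)$
$j{\left(I,r \right)} = 2 r$
$l{\left(q \right)} = - 5904 q$ ($l{\left(q \right)} = - 6 \left(983 q + q\right) = - 6 \cdot 984 q = - 5904 q$)
$l{\left(v{\left(c{\left(2 \right)} \right)} \right)} + j{\left(1960,-87 \right)} = - 5904 \cdot 2 \left(-2 + 2\right) \left(-1 + \left(-2 + 2\right)\right) + 2 \left(-87\right) = - 5904 \cdot 2 \cdot 0 \left(-1 + 0\right) - 174 = - 5904 \cdot 2 \cdot 0 \left(-1\right) - 174 = \left(-5904\right) 0 - 174 = 0 - 174 = -174$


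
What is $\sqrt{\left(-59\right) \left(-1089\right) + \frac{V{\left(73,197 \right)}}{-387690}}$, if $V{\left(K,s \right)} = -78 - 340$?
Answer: $\frac{2 \sqrt{603572041250970}}{193845} \approx 253.48$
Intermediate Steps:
$V{\left(K,s \right)} = -418$ ($V{\left(K,s \right)} = -78 - 340 = -418$)
$\sqrt{\left(-59\right) \left(-1089\right) + \frac{V{\left(73,197 \right)}}{-387690}} = \sqrt{\left(-59\right) \left(-1089\right) - \frac{418}{-387690}} = \sqrt{64251 - - \frac{209}{193845}} = \sqrt{64251 + \frac{209}{193845}} = \sqrt{\frac{12454735304}{193845}} = \frac{2 \sqrt{603572041250970}}{193845}$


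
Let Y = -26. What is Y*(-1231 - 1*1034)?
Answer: 58890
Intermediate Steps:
Y*(-1231 - 1*1034) = -26*(-1231 - 1*1034) = -26*(-1231 - 1034) = -26*(-2265) = 58890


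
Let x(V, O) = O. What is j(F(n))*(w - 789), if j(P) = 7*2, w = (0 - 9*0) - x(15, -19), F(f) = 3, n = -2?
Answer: -10780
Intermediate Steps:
w = 19 (w = (0 - 9*0) - 1*(-19) = (0 + 0) + 19 = 0 + 19 = 19)
j(P) = 14
j(F(n))*(w - 789) = 14*(19 - 789) = 14*(-770) = -10780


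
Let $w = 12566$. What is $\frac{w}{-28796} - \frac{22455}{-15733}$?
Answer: $\frac{224456651}{226523734} \approx 0.99087$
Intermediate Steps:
$\frac{w}{-28796} - \frac{22455}{-15733} = \frac{12566}{-28796} - \frac{22455}{-15733} = 12566 \left(- \frac{1}{28796}\right) - - \frac{22455}{15733} = - \frac{6283}{14398} + \frac{22455}{15733} = \frac{224456651}{226523734}$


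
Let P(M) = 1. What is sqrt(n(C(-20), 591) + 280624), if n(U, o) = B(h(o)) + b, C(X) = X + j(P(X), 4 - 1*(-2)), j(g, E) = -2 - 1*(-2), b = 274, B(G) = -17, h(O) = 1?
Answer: 3*sqrt(31209) ≈ 529.98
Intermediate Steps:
j(g, E) = 0 (j(g, E) = -2 + 2 = 0)
C(X) = X (C(X) = X + 0 = X)
n(U, o) = 257 (n(U, o) = -17 + 274 = 257)
sqrt(n(C(-20), 591) + 280624) = sqrt(257 + 280624) = sqrt(280881) = 3*sqrt(31209)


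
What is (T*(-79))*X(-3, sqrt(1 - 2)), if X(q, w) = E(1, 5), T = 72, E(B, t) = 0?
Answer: 0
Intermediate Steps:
X(q, w) = 0
(T*(-79))*X(-3, sqrt(1 - 2)) = (72*(-79))*0 = -5688*0 = 0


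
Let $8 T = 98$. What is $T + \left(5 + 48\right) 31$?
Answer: $\frac{6621}{4} \approx 1655.3$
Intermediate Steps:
$T = \frac{49}{4}$ ($T = \frac{1}{8} \cdot 98 = \frac{49}{4} \approx 12.25$)
$T + \left(5 + 48\right) 31 = \frac{49}{4} + \left(5 + 48\right) 31 = \frac{49}{4} + 53 \cdot 31 = \frac{49}{4} + 1643 = \frac{6621}{4}$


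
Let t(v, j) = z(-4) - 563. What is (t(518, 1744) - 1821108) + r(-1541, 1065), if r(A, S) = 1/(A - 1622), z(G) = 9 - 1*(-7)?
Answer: -5761894766/3163 ≈ -1.8217e+6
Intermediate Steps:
z(G) = 16 (z(G) = 9 + 7 = 16)
t(v, j) = -547 (t(v, j) = 16 - 563 = -547)
r(A, S) = 1/(-1622 + A)
(t(518, 1744) - 1821108) + r(-1541, 1065) = (-547 - 1821108) + 1/(-1622 - 1541) = -1821655 + 1/(-3163) = -1821655 - 1/3163 = -5761894766/3163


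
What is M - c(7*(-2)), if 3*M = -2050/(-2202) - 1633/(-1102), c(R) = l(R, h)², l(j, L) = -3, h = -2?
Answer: -29831671/3639906 ≈ -8.1957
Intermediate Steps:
c(R) = 9 (c(R) = (-3)² = 9)
M = 2927483/3639906 (M = (-2050/(-2202) - 1633/(-1102))/3 = (-2050*(-1/2202) - 1633*(-1/1102))/3 = (1025/1101 + 1633/1102)/3 = (⅓)*(2927483/1213302) = 2927483/3639906 ≈ 0.80427)
M - c(7*(-2)) = 2927483/3639906 - 1*9 = 2927483/3639906 - 9 = -29831671/3639906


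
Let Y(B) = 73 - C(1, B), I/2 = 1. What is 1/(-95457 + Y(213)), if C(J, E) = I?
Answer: -1/95386 ≈ -1.0484e-5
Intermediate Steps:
I = 2 (I = 2*1 = 2)
C(J, E) = 2
Y(B) = 71 (Y(B) = 73 - 1*2 = 73 - 2 = 71)
1/(-95457 + Y(213)) = 1/(-95457 + 71) = 1/(-95386) = -1/95386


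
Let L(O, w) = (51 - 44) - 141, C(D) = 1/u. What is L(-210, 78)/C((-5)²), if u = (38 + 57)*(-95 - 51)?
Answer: 1858580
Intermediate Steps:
u = -13870 (u = 95*(-146) = -13870)
C(D) = -1/13870 (C(D) = 1/(-13870) = -1/13870)
L(O, w) = -134 (L(O, w) = 7 - 141 = -134)
L(-210, 78)/C((-5)²) = -134/(-1/13870) = -134*(-13870) = 1858580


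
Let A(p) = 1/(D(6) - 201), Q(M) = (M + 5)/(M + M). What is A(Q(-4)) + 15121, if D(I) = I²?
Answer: 2494964/165 ≈ 15121.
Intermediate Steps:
Q(M) = (5 + M)/(2*M) (Q(M) = (5 + M)/((2*M)) = (5 + M)*(1/(2*M)) = (5 + M)/(2*M))
A(p) = -1/165 (A(p) = 1/(6² - 201) = 1/(36 - 201) = 1/(-165) = -1/165)
A(Q(-4)) + 15121 = -1/165 + 15121 = 2494964/165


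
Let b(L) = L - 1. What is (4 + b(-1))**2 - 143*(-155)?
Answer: 22169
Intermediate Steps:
b(L) = -1 + L
(4 + b(-1))**2 - 143*(-155) = (4 + (-1 - 1))**2 - 143*(-155) = (4 - 2)**2 + 22165 = 2**2 + 22165 = 4 + 22165 = 22169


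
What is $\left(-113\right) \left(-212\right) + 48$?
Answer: $24004$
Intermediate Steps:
$\left(-113\right) \left(-212\right) + 48 = 23956 + 48 = 24004$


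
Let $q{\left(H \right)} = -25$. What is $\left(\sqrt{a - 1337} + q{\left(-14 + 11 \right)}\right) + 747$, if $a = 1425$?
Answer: $722 + 2 \sqrt{22} \approx 731.38$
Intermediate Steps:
$\left(\sqrt{a - 1337} + q{\left(-14 + 11 \right)}\right) + 747 = \left(\sqrt{1425 - 1337} - 25\right) + 747 = \left(\sqrt{88} - 25\right) + 747 = \left(2 \sqrt{22} - 25\right) + 747 = \left(-25 + 2 \sqrt{22}\right) + 747 = 722 + 2 \sqrt{22}$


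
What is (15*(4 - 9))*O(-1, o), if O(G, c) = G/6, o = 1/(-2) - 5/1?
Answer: 25/2 ≈ 12.500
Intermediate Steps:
o = -11/2 (o = 1*(-½) - 5*1 = -½ - 5 = -11/2 ≈ -5.5000)
O(G, c) = G/6 (O(G, c) = G*(⅙) = G/6)
(15*(4 - 9))*O(-1, o) = (15*(4 - 9))*((⅙)*(-1)) = (15*(-5))*(-⅙) = -75*(-⅙) = 25/2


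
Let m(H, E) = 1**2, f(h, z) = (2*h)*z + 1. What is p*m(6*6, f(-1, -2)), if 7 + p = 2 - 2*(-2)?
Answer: -1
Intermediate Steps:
f(h, z) = 1 + 2*h*z (f(h, z) = 2*h*z + 1 = 1 + 2*h*z)
m(H, E) = 1
p = -1 (p = -7 + (2 - 2*(-2)) = -7 + (2 + 4) = -7 + 6 = -1)
p*m(6*6, f(-1, -2)) = -1*1 = -1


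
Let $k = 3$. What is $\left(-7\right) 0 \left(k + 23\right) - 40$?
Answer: $-40$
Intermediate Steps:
$\left(-7\right) 0 \left(k + 23\right) - 40 = \left(-7\right) 0 \left(3 + 23\right) - 40 = 0 \cdot 26 - 40 = 0 - 40 = -40$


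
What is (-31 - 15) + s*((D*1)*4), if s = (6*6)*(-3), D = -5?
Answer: 2114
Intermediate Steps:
s = -108 (s = 36*(-3) = -108)
(-31 - 15) + s*((D*1)*4) = (-31 - 15) - 108*(-5*1)*4 = -46 - (-540)*4 = -46 - 108*(-20) = -46 + 2160 = 2114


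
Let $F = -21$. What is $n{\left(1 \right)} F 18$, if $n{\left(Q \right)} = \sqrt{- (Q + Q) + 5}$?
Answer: $- 378 \sqrt{3} \approx -654.71$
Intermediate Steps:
$n{\left(Q \right)} = \sqrt{5 - 2 Q}$ ($n{\left(Q \right)} = \sqrt{- 2 Q + 5} = \sqrt{5 - 2 Q}$)
$n{\left(1 \right)} F 18 = \sqrt{5 - 2} \left(-21\right) 18 = \sqrt{3} \left(-21\right) 18 = - 21 \sqrt{3} \cdot 18 = - 378 \sqrt{3}$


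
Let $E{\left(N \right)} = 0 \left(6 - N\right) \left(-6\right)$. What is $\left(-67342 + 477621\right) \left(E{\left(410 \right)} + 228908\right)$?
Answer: $93916145332$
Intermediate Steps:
$E{\left(N \right)} = 0$ ($E{\left(N \right)} = 0 \left(-6\right) = 0$)
$\left(-67342 + 477621\right) \left(E{\left(410 \right)} + 228908\right) = \left(-67342 + 477621\right) \left(0 + 228908\right) = 410279 \cdot 228908 = 93916145332$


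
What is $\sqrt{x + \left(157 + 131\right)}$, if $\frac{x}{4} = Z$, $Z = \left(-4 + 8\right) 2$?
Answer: $8 \sqrt{5} \approx 17.889$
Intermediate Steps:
$Z = 8$ ($Z = 4 \cdot 2 = 8$)
$x = 32$ ($x = 4 \cdot 8 = 32$)
$\sqrt{x + \left(157 + 131\right)} = \sqrt{32 + \left(157 + 131\right)} = \sqrt{32 + 288} = \sqrt{320} = 8 \sqrt{5}$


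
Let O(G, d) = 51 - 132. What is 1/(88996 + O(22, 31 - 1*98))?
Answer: 1/88915 ≈ 1.1247e-5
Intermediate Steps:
O(G, d) = -81
1/(88996 + O(22, 31 - 1*98)) = 1/(88996 - 81) = 1/88915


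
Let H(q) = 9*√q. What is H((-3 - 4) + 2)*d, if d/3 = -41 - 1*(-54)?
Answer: 351*I*√5 ≈ 784.86*I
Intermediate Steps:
d = 39 (d = 3*(-41 - 1*(-54)) = 3*(-41 + 54) = 3*13 = 39)
H((-3 - 4) + 2)*d = (9*√((-3 - 4) + 2))*39 = (9*√(-7 + 2))*39 = (9*√(-5))*39 = (9*(I*√5))*39 = (9*I*√5)*39 = 351*I*√5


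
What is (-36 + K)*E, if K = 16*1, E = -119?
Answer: 2380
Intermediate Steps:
K = 16
(-36 + K)*E = (-36 + 16)*(-119) = -20*(-119) = 2380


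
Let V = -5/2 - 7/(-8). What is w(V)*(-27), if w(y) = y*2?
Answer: 351/4 ≈ 87.750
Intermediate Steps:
V = -13/8 (V = -5*1/2 - 7*(-1/8) = -5/2 + 7/8 = -13/8 ≈ -1.6250)
w(y) = 2*y
w(V)*(-27) = (2*(-13/8))*(-27) = -13/4*(-27) = 351/4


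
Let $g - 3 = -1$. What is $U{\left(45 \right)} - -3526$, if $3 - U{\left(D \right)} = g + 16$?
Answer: $3511$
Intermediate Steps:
$g = 2$ ($g = 3 - 1 = 2$)
$U{\left(D \right)} = -15$ ($U{\left(D \right)} = 3 - \left(2 + 16\right) = 3 - 18 = -15$)
$U{\left(45 \right)} - -3526 = -15 - -3526 = -15 + 3526 = 3511$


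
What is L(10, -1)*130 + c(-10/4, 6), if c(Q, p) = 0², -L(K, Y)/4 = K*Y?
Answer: 5200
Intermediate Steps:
L(K, Y) = -4*K*Y
c(Q, p) = 0
L(10, -1)*130 + c(-10/4, 6) = -4*10*(-1)*130 + 0 = 40*130 + 0 = 5200 + 0 = 5200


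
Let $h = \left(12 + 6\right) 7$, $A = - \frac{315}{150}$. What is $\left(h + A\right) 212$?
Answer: $\frac{131334}{5} \approx 26267.0$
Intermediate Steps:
$A = - \frac{21}{10}$ ($A = \left(-315\right) \frac{1}{150} = - \frac{21}{10} \approx -2.1$)
$h = 126$ ($h = 18 \cdot 7 = 126$)
$\left(h + A\right) 212 = \left(126 - \frac{21}{10}\right) 212 = \frac{1239}{10} \cdot 212 = \frac{131334}{5}$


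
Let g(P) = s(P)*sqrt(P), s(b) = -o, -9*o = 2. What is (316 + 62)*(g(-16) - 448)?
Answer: -169344 + 336*I ≈ -1.6934e+5 + 336.0*I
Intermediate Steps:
o = -2/9 (o = -1/9*2 = -2/9 ≈ -0.22222)
s(b) = 2/9 (s(b) = -1*(-2/9) = 2/9)
g(P) = 2*sqrt(P)/9
(316 + 62)*(g(-16) - 448) = (316 + 62)*(2*sqrt(-16)/9 - 448) = 378*(2*(4*I)/9 - 448) = 378*(8*I/9 - 448) = 378*(-448 + 8*I/9) = -169344 + 336*I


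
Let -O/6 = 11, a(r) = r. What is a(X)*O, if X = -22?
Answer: 1452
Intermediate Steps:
O = -66 (O = -6*11 = -66)
a(X)*O = -22*(-66) = 1452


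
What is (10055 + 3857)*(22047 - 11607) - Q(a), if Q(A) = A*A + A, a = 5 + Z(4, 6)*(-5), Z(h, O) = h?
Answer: 145241070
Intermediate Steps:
a = -15 (a = 5 + 4*(-5) = 5 - 20 = -15)
Q(A) = A + A² (Q(A) = A² + A = A + A²)
(10055 + 3857)*(22047 - 11607) - Q(a) = (10055 + 3857)*(22047 - 11607) - (-15)*(1 - 15) = 13912*10440 - (-15)*(-14) = 145241280 - 1*210 = 145241280 - 210 = 145241070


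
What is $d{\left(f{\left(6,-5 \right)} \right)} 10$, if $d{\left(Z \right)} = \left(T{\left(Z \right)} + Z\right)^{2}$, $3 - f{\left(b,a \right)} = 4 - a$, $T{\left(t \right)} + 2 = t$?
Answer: $1960$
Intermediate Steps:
$T{\left(t \right)} = -2 + t$
$f{\left(b,a \right)} = -1 + a$ ($f{\left(b,a \right)} = 3 - \left(4 - a\right) = 3 + \left(-4 + a\right) = -1 + a$)
$d{\left(Z \right)} = \left(-2 + 2 Z\right)^{2}$ ($d{\left(Z \right)} = \left(\left(-2 + Z\right) + Z\right)^{2} = \left(-2 + 2 Z\right)^{2}$)
$d{\left(f{\left(6,-5 \right)} \right)} 10 = 4 \left(-1 - 6\right)^{2} \cdot 10 = 4 \left(-7\right)^{2} \cdot 10 = 4 \cdot 49 \cdot 10 = 196 \cdot 10 = 1960$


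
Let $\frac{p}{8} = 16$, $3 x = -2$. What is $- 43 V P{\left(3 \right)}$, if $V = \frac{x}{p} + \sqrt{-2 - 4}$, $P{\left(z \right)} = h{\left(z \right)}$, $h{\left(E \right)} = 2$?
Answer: $\frac{43}{96} - 86 i \sqrt{6} \approx 0.44792 - 210.66 i$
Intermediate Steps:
$x = - \frac{2}{3}$ ($x = \frac{1}{3} \left(-2\right) = - \frac{2}{3} \approx -0.66667$)
$p = 128$ ($p = 8 \cdot 16 = 128$)
$P{\left(z \right)} = 2$
$V = - \frac{1}{192} + i \sqrt{6}$ ($V = - \frac{2}{3 \cdot 128} + \sqrt{-2 - 4} = \left(- \frac{2}{3}\right) \frac{1}{128} + \sqrt{-6} = - \frac{1}{192} + i \sqrt{6} \approx -0.0052083 + 2.4495 i$)
$- 43 V P{\left(3 \right)} = - 43 \left(- \frac{1}{192} + i \sqrt{6}\right) 2 = \left(\frac{43}{192} - 43 i \sqrt{6}\right) 2 = \frac{43}{96} - 86 i \sqrt{6}$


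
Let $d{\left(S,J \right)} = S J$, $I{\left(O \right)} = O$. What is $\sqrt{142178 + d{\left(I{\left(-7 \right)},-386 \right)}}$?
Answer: $4 \sqrt{9055} \approx 380.63$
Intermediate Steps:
$d{\left(S,J \right)} = J S$
$\sqrt{142178 + d{\left(I{\left(-7 \right)},-386 \right)}} = \sqrt{142178 - -2702} = \sqrt{142178 + 2702} = \sqrt{144880} = 4 \sqrt{9055}$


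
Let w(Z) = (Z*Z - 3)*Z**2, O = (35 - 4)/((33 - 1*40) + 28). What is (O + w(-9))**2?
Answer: 17611678681/441 ≈ 3.9936e+7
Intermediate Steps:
O = 31/21 (O = 31/((33 - 40) + 28) = 31/(-7 + 28) = 31/21 ≈ 1.4762)
w(Z) = Z**2*(-3 + Z**2) (w(Z) = (Z**2 - 3)*Z**2 = (-3 + Z**2)*Z**2 = Z**2*(-3 + Z**2))
(O + w(-9))**2 = (31/21 + (-9)**2*(-3 + (-9)**2))**2 = (31/21 + 81*(-3 + 81))**2 = (31/21 + 81*78)**2 = (31/21 + 6318)**2 = (132709/21)**2 = 17611678681/441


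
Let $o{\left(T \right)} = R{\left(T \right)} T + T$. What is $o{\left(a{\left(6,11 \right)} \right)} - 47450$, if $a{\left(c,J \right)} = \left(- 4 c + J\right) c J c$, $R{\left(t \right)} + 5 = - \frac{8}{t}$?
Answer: $-26866$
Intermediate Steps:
$R{\left(t \right)} = -5 - \frac{8}{t}$
$a{\left(c,J \right)} = J c^{2} \left(J - 4 c\right)$ ($a{\left(c,J \right)} = \left(J - 4 c\right) c J c = c \left(J - 4 c\right) J c = J c^{2} \left(J - 4 c\right)$)
$o{\left(T \right)} = T + T \left(-5 - \frac{8}{T}\right)$ ($o{\left(T \right)} = \left(-5 - \frac{8}{T}\right) T + T = T \left(-5 - \frac{8}{T}\right) + T = T + T \left(-5 - \frac{8}{T}\right)$)
$o{\left(a{\left(6,11 \right)} \right)} - 47450 = \left(-8 - 4 \cdot 11 \cdot 6^{2} \left(11 - 24\right)\right) - 47450 = \left(-8 - 4 \cdot 11 \cdot 36 \left(11 - 24\right)\right) - 47450 = \left(-8 - 4 \cdot 11 \cdot 36 \left(-13\right)\right) - 47450 = \left(-8 - -20592\right) - 47450 = \left(-8 + 20592\right) - 47450 = 20584 - 47450 = -26866$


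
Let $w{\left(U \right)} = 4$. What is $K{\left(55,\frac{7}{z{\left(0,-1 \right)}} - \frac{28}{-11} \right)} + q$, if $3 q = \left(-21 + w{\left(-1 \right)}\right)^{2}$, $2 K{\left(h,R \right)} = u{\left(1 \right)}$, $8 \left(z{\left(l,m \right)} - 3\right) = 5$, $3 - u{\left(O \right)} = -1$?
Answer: $\frac{295}{3} \approx 98.333$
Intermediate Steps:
$u{\left(O \right)} = 4$ ($u{\left(O \right)} = 3 - -1 = 3 + 1 = 4$)
$z{\left(l,m \right)} = \frac{29}{8}$ ($z{\left(l,m \right)} = 3 + \frac{1}{8} \cdot 5 = 3 + \frac{5}{8} = \frac{29}{8}$)
$K{\left(h,R \right)} = 2$ ($K{\left(h,R \right)} = \frac{1}{2} \cdot 4 = 2$)
$q = \frac{289}{3}$ ($q = \frac{\left(-21 + 4\right)^{2}}{3} = \frac{\left(-17\right)^{2}}{3} = \frac{1}{3} \cdot 289 = \frac{289}{3} \approx 96.333$)
$K{\left(55,\frac{7}{z{\left(0,-1 \right)}} - \frac{28}{-11} \right)} + q = 2 + \frac{289}{3} = \frac{295}{3}$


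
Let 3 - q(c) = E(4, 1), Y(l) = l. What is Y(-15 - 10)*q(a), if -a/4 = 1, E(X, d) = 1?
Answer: -50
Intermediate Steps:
a = -4 (a = -4*1 = -4)
q(c) = 2 (q(c) = 3 - 1*1 = 3 - 1 = 2)
Y(-15 - 10)*q(a) = (-15 - 10)*2 = -25*2 = -50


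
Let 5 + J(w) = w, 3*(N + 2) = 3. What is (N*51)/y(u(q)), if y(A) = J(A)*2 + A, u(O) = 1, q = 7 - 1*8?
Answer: 51/7 ≈ 7.2857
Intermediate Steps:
N = -1 (N = -2 + (⅓)*3 = -2 + 1 = -1)
J(w) = -5 + w
q = -1 (q = 7 - 8 = -1)
y(A) = -10 + 3*A (y(A) = (-5 + A)*2 + A = (-10 + 2*A) + A = -10 + 3*A)
(N*51)/y(u(q)) = (-1*51)/(-10 + 3*1) = -51/(-10 + 3) = -51/(-7) = -51*(-⅐) = 51/7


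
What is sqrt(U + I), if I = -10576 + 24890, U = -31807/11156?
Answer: sqrt(445278288653)/5578 ≈ 119.63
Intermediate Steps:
U = -31807/11156 (U = -31807*1/11156 = -31807/11156 ≈ -2.8511)
I = 14314
sqrt(U + I) = sqrt(-31807/11156 + 14314) = sqrt(159655177/11156) = sqrt(445278288653)/5578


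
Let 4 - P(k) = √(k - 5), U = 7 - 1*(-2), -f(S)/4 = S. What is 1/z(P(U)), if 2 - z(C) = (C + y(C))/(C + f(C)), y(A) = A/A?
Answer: ⅖ ≈ 0.40000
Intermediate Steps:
f(S) = -4*S
U = 9 (U = 7 + 2 = 9)
P(k) = 4 - √(-5 + k) (P(k) = 4 - √(k - 5) = 4 - √(-5 + k))
y(A) = 1
z(C) = 2 + (1 + C)/(3*C) (z(C) = 2 - (C + 1)/(C - 4*C) = 2 - (1 + C)/((-3*C)) = 2 - (1 + C)*(-1/(3*C)) = 2 - (-1)*(1 + C)/(3*C) = 2 + (1 + C)/(3*C))
1/z(P(U)) = 1/((1 + 7*(4 - √(-5 + 9)))/(3*(4 - √(-5 + 9)))) = 1/((1 + 7*(4 - √4))/(3*(4 - √4))) = 1/((1 + 7*(4 - 1*2))/(3*(4 - 1*2))) = 1/((1 + 7*(4 - 2))/(3*(4 - 2))) = 1/((⅓)*(1 + 7*2)/2) = 1/((⅓)*(½)*(1 + 14)) = 1/((⅓)*(½)*15) = 1/(5/2) = ⅖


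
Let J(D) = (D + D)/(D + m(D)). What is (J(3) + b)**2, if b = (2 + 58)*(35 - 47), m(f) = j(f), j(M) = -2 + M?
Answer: 2064969/4 ≈ 5.1624e+5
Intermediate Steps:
m(f) = -2 + f
J(D) = 2*D/(-2 + 2*D) (J(D) = (D + D)/(D + (-2 + D)) = (2*D)/(-2 + 2*D) = 2*D/(-2 + 2*D))
b = -720 (b = 60*(-12) = -720)
(J(3) + b)**2 = (3/(-1 + 3) - 720)**2 = (3/2 - 720)**2 = (-1437/2)**2 = 2064969/4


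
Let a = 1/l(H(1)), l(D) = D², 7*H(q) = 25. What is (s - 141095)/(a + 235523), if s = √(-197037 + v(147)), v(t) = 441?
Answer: -88184375/147201924 + 625*I*√5461/24533654 ≈ -0.59907 + 0.0018826*I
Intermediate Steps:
H(q) = 25/7 (H(q) = (⅐)*25 = 25/7)
s = 6*I*√5461 (s = √(-197037 + 441) = √(-196596) = 6*I*√5461 ≈ 443.39*I)
a = 49/625 (a = 1/((25/7)²) = 1/(625/49) = 49/625 ≈ 0.078400)
(s - 141095)/(a + 235523) = (6*I*√5461 - 141095)/(49/625 + 235523) = (-141095 + 6*I*√5461)/(147201924/625) = (-141095 + 6*I*√5461)*(625/147201924) = -88184375/147201924 + 625*I*√5461/24533654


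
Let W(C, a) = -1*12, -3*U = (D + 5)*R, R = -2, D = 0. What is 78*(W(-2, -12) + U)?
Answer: -676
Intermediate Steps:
U = 10/3 (U = -(0 + 5)*(-2)/3 = -5*(-2)/3 = -1/3*(-10) = 10/3 ≈ 3.3333)
W(C, a) = -12
78*(W(-2, -12) + U) = 78*(-12 + 10/3) = 78*(-26/3) = -676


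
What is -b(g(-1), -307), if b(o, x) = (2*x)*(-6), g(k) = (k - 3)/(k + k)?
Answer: -3684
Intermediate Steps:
g(k) = (-3 + k)/(2*k) (g(k) = (-3 + k)/((2*k)) = (-3 + k)*(1/(2*k)) = (-3 + k)/(2*k))
b(o, x) = -12*x
-b(g(-1), -307) = -(-12)*(-307) = -1*3684 = -3684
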